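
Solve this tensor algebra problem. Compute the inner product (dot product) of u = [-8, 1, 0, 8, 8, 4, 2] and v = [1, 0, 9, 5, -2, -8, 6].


The inner product u . v = sum of u_i * v_i.
Term-by-term: -8 * 1, 1 * 0, 0 * 9, 8 * 5, 8 * -2, 4 * -8, 2 * 6
Products: -8, 0, 0, 40, -16, -32, 12
Sum = -8 + 0 + 0 + 40 + -16 + -32 + 12 = -4

-4


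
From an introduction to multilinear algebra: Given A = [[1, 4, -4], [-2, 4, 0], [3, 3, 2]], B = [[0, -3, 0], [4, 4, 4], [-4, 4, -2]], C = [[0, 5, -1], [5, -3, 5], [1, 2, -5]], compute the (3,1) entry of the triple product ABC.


(ABC)_{31} = sum_m (AB)_{3m} C_{m1}. First compute row 3 of AB.
(AB)_{31} = 3*0 + 3*4 + 2*-4 = 4
(AB)_{32} = 3*-3 + 3*4 + 2*4 = 11
(AB)_{33} = 3*0 + 3*4 + 2*-2 = 8
Now contract with column 1 of C:
(AB)_{31} * C_{11} = 4 * 0 = 0
(AB)_{32} * C_{21} = 11 * 5 = 55
(AB)_{33} * C_{31} = 8 * 1 = 8
(ABC)_{31} = 0 + 55 + 8 = 63

63


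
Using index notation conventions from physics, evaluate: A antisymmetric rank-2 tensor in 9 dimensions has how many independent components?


A antisymmetric rank-2 tensor in d dimensions has d(d-1)/2 independent components.
d = 9
d(d-1)/2 = 9 * 8 / 2 = 72 / 2 = 36

36


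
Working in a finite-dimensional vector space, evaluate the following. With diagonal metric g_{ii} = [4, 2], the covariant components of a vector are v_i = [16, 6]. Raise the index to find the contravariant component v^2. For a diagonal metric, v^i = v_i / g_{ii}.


To raise an index with a diagonal metric: v^i = v_i / g_{ii}.
For index 2: v_2 = 6, g_{22} = 2
v^2 = 6 / 2 = 3

3


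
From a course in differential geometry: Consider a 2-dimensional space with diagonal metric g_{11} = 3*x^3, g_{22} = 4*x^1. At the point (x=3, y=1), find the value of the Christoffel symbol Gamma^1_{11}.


For a diagonal metric, Gamma^k_{ij} = (1/2) g^{kk} (dg_{ik}/dx_j + dg_{jk}/dx_i - dg_{ij}/dx_k).
The metric is diagonal, so g_{ab} = 0 for a != b.
At the given point: g_{11} = 81, g_{22} = 12
g^{11} = 1/81
dg_{11}/dx_1 = dg_{11}/dx_1 = 81
dg_{11}/dx_1 = dg_{11}/dx_1 = 81
dg_{11}/dx_1 = dg_{11}/dx_1 = 81
Numerator = 81 + 81 - 81 = 81
Gamma^1_{11} = 81 / (2 * 81) = 1/2

1/2


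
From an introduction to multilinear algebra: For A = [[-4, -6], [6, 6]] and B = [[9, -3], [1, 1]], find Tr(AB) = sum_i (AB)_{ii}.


Tr(AB) = sum_i (AB)_{ii} where (AB)_{ii} = sum_k A_{ik} B_{ki}.
(AB)_{11} = -4*9 + -6*1 = -42
(AB)_{22} = 6*-3 + 6*1 = -12
Tr(AB) = -42 + -12 = -54

-54


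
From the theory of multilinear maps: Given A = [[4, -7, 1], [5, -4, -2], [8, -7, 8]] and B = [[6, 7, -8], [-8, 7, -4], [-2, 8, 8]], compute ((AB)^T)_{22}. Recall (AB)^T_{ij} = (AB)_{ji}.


(AB)^T_{ij} = (AB)_{ji} = sum_k A_{jk} B_{ki}.
For i=2, j=2 we need (AB)_{22}:
A_{21} * B_{12} = 5 * 7 = 35
A_{22} * B_{22} = -4 * 7 = -28
A_{23} * B_{32} = -2 * 8 = -16
Sum = 35 + -28 + -16 = -9

-9


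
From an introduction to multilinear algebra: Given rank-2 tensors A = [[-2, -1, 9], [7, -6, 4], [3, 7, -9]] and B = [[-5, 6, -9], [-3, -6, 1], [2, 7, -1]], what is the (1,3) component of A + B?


Tensor addition is component-wise: (A + B)_{ij} = A_{ij} + B_{ij}.
A_{13} = 9
B_{13} = -9
(A + B)_{13} = 9 + -9 = 0

0


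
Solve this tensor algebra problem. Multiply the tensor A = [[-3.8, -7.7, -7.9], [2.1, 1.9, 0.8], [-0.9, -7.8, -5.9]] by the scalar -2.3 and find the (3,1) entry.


Scalar multiplication: (cA)_{ij} = c * A_{ij}.
c = -2.3
A_{31} = -0.9
(cA)_{31} = -2.3 * -0.9 = 2.07

2.07


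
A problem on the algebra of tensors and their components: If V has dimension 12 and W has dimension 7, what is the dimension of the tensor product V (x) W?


The dimension of a tensor product is the product of dimensions.
dim(V) = 12, dim(W) = 7
dim(V (x) W) = 12 * 7 = 84

84


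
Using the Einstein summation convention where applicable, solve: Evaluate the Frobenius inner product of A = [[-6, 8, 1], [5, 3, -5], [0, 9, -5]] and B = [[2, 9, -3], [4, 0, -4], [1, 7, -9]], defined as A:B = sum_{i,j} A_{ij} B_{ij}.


A:B = sum over all i,j of A_{ij} * B_{ij}.
Row 1: -6*2=-12, 8*9=72, 1*-3=-3 => row sum = 57
Row 2: 5*4=20, 3*0=0, -5*-4=20 => row sum = 40
Row 3: 0*1=0, 9*7=63, -5*-9=45 => row sum = 108
Total = 57 + 40 + 108 = 205

205


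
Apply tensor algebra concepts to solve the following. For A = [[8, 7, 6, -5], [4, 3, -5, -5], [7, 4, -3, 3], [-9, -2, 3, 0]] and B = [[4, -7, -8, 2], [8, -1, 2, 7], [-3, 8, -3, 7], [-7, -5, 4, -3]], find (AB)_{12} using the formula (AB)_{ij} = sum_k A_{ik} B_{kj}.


(AB)_{ij} = sum_k A_{ik} B_{kj}.
For i=1, j=2:
A_{11} * B_{12} = 8 * -7 = -56
A_{12} * B_{22} = 7 * -1 = -7
A_{13} * B_{32} = 6 * 8 = 48
A_{14} * B_{42} = -5 * -5 = 25
Sum = -56 + -7 + 48 + 25 = 10

10


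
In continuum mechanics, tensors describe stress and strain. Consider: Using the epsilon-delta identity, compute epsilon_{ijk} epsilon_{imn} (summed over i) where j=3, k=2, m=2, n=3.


Using the identity: epsilon_{ijk} epsilon_{imn} = delta_{jm} delta_{kn} - delta_{jn} delta_{km}.
delta_{32} = 0
delta_{23} = 0
delta_{33} = 1
delta_{22} = 1
Result = 0 * 0 - 1 * 1 = 0 - 1 = -1

-1


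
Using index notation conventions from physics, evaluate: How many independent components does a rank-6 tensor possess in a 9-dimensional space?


The number of components of a rank-r tensor in d dimensions is d^r.
Here d = 9 and r = 6.
9^6 = 531441

531441


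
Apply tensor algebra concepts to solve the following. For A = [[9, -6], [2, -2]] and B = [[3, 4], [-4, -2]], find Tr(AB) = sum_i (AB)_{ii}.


Tr(AB) = sum_i (AB)_{ii} where (AB)_{ii} = sum_k A_{ik} B_{ki}.
(AB)_{11} = 9*3 + -6*-4 = 51
(AB)_{22} = 2*4 + -2*-2 = 12
Tr(AB) = 51 + 12 = 63

63


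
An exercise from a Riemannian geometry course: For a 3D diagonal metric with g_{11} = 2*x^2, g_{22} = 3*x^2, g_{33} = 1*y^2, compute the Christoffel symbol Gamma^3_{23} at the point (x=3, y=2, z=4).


For a diagonal metric, Gamma^k_{ij} = (1/2) g^{kk} (dg_{ik}/dx_j + dg_{jk}/dx_i - dg_{ij}/dx_k).
The metric is diagonal, so g_{ab} = 0 for a != b.
At the given point: g_{11} = 18, g_{22} = 27, g_{33} = 4
g^{33} = 1/4
dg_{23}/dx_3 = 0 (off-diagonal)
dg_{33}/dx_2 = dg_{33}/dx_2 = 4
dg_{23}/dx_3 = 0 (off-diagonal)
Numerator = 0 + 4 - 0 = 4
Gamma^3_{23} = 4 / (2 * 4) = 1/2

1/2


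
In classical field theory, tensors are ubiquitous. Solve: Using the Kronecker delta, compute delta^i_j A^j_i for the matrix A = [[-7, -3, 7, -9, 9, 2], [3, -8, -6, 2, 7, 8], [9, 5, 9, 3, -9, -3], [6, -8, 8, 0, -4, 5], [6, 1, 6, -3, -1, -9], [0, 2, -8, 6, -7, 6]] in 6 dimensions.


The contraction (trace) of a rank-2 tensor is the sum of its diagonal elements.
Diagonal entries: A[1,1] = -7, A[2,2] = -8, A[3,3] = 9, A[4,4] = 0, A[5,5] = -1, A[6,6] = 6
Tr(A) = -7 + -8 + 9 + 0 + -1 + 6 = -1

-1


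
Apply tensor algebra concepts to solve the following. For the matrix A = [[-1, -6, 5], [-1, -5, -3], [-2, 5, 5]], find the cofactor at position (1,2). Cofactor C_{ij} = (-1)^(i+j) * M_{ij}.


To find cofactor C_{12}, delete row 1 and column 2.
The resulting 2x2 submatrix is: [[-1, -3], [-2, 5]]
Minor M_{12} = -1*5 - -3*-2
  = -5 - 6 = -11
Sign = (-1)^(1+2) = (-1)^3 = -1
Cofactor C_{12} = -1 * -11 = 11

11


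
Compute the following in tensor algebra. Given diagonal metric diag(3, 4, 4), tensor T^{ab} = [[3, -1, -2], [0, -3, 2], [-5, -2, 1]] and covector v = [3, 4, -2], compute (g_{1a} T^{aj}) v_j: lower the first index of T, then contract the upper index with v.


Step 1: lower the first index. For a diagonal metric, g_{ia} T^{aj} = g_{ii} T^{ij} (no sum on i).
g_{11} = 3
S_1{}^1 = 3 * T^{11} = 3 * 3 = 9
S_1{}^2 = 3 * T^{12} = 3 * -1 = -3
S_1{}^3 = 3 * T^{13} = 3 * -2 = -6
Step 2: contract S_1{}^j with v_j.
S_1{}^1 * v_1 = 9 * 3 = 27
S_1{}^2 * v_2 = -3 * 4 = -12
S_1{}^3 * v_3 = -6 * -2 = 12
Result = 27 + -12 + 12 = 27

27


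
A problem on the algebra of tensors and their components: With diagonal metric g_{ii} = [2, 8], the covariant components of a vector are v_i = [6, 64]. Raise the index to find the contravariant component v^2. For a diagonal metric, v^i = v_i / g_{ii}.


To raise an index with a diagonal metric: v^i = v_i / g_{ii}.
For index 2: v_2 = 64, g_{22} = 8
v^2 = 64 / 8 = 8

8


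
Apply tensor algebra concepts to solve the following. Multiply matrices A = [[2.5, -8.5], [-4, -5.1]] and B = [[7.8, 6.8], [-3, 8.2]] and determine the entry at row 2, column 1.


(AB)_{ij} = sum_k A_{ik} B_{kj}.
For i=2, j=1:
A_{21} * B_{11} = -4 * 7.8 = -31.2
A_{22} * B_{21} = -5.1 * -3 = 15.3
Sum = -31.2 + 15.3 = -15.9

-15.9


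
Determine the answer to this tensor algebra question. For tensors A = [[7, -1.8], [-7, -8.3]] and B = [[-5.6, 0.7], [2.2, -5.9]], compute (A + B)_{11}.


Tensor addition is component-wise: (A + B)_{ij} = A_{ij} + B_{ij}.
A_{11} = 7
B_{11} = -5.6
(A + B)_{11} = 7 + -5.6 = 1.4

1.4


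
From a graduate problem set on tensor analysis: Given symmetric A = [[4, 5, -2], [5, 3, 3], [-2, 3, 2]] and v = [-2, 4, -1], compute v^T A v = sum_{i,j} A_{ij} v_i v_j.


First compute Av:
(Av)_1 = 4*-2 + 5*4 + -2*-1 = 14
(Av)_2 = 5*-2 + 3*4 + 3*-1 = -1
(Av)_3 = -2*-2 + 3*4 + 2*-1 = 14
Av = [14, -1, 14]
Then v^T (Av) = -2*14 + 4*-1 + -1*14
= -28 + -4 + -14 = -46

-46


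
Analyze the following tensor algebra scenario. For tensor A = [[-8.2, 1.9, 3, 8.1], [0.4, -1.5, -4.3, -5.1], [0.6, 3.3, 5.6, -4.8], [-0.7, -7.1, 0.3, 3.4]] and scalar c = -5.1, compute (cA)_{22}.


Scalar multiplication: (cA)_{ij} = c * A_{ij}.
c = -5.1
A_{22} = -1.5
(cA)_{22} = -5.1 * -1.5 = 7.65

7.65


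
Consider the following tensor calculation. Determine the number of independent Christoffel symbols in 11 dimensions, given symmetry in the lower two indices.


Christoffel symbols Gamma^k_{ij} are symmetric in i,j, so there are d * d(d+1)/2 independent symbols.
d = 11
d(d+1)/2 = 11 * 12 / 2 = 66
Total = 11 * 66 = 726

726


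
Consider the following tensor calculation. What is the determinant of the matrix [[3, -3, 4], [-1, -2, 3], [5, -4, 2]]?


Expanding along the first row, det(A) = a11*M_11 - a12*M_12 + a13*M_13, where M_1j is the (1,j) minor.
Minor M_11 = -2*2 - 3*-4 = 8
Minor M_12 = -1*2 - 3*5 = -17
Minor M_13 = -1*-4 - -2*5 = 14
det = 3*(8) - -3*(-17) + 4*(14)
    = 24 - 51 + 56
    = 29

29


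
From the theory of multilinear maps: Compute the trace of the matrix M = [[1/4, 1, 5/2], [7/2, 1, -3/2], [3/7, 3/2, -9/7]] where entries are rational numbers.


The trace is the sum of diagonal entries.
Diagonal: M[1,1] = 1/4, M[2,2] = 1, M[3,3] = -9/7
Tr(M) = 1/4 + 1 + -9/7
Computing step by step:
After adding M[1,1]: 1/4
After adding M[2,2]: 5/4
After adding M[3,3]: -1/28
Tr(M) = -1/28

-1/28


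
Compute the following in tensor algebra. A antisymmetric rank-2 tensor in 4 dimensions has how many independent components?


A antisymmetric rank-2 tensor in d dimensions has d(d-1)/2 independent components.
d = 4
d(d-1)/2 = 4 * 3 / 2 = 12 / 2 = 6

6


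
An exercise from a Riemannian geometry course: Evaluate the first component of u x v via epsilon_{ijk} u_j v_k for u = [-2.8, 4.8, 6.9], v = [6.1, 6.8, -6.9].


(u x v)_1 = sum_{j,k} epsilon_{1jk} u_j v_k. Only permutations of (1,2,3) contribute; the two non-zero terms are:
eps_{123} u_2 v_3 = 1 * 4.8 * -6.9 = -33.12
eps_{132} u_3 v_2 = -1 * 6.9 * 6.8 = -46.92
(u x v)_1 = -80.04

-80.04


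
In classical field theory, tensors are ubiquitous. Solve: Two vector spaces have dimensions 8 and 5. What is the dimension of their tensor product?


The dimension of a tensor product is the product of dimensions.
dim(V) = 8, dim(W) = 5
dim(V (x) W) = 8 * 5 = 40

40


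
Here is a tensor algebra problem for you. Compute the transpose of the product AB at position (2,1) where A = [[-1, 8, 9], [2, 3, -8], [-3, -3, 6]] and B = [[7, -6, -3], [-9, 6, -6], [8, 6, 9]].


(AB)^T_{ij} = (AB)_{ji} = sum_k A_{jk} B_{ki}.
For i=2, j=1 we need (AB)_{12}:
A_{11} * B_{12} = -1 * -6 = 6
A_{12} * B_{22} = 8 * 6 = 48
A_{13} * B_{32} = 9 * 6 = 54
Sum = 6 + 48 + 54 = 108

108


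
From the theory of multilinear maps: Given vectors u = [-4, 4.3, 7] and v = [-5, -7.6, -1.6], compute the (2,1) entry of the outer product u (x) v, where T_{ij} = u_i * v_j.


The outer product entry T_{ij} = u_i * v_j.
We need i=2, j=1.
u_2 = 4.3, v_1 = -5
T_{2,1} = 4.3 * -5 = -21.5

-21.5


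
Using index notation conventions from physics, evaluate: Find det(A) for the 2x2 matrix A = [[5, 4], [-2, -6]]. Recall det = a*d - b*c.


For a 2x2 matrix [[a, b], [c, d]], det = a*d - b*c.
a = 5, b = 4, c = -2, d = -6
a*d = 5 * -6 = -30
b*c = 4 * -2 = -8
det = -30 - -8 = -22

-22


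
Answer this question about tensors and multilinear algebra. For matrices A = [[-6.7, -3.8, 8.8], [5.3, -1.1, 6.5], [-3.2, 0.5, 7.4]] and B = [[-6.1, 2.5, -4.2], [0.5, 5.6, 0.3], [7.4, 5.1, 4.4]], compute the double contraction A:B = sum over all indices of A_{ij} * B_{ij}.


A:B = sum over all i,j of A_{ij} * B_{ij}.
Row 1: -6.7*-6.1=40.87, -3.8*2.5=-9.5, 8.8*-4.2=-36.96 => row sum = -5.59
Row 2: 5.3*0.5=2.65, -1.1*5.6=-6.16, 6.5*0.3=1.95 => row sum = -1.56
Row 3: -3.2*7.4=-23.68, 0.5*5.1=2.55, 7.4*4.4=32.56 => row sum = 11.43
Total = -5.59 + -1.56 + 11.43 = 4.28

4.28


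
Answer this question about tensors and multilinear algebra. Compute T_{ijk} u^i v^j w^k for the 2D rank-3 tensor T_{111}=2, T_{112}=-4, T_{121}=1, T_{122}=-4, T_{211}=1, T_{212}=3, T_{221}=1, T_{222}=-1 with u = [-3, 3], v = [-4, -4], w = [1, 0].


S = sum over i,j,k of T_{ijk} u_i v_j w_k. Expanding all 8 terms:
T_{111}*u_1*v_1*w_1 = 2*-3*-4*1 = 24  (running total: 24)
T_{112}*u_1*v_1*w_2 = -4*-3*-4*0 = 0  (running total: 24)
T_{121}*u_1*v_2*w_1 = 1*-3*-4*1 = 12  (running total: 36)
T_{122}*u_1*v_2*w_2 = -4*-3*-4*0 = 0  (running total: 36)
T_{211}*u_2*v_1*w_1 = 1*3*-4*1 = -12  (running total: 24)
T_{212}*u_2*v_1*w_2 = 3*3*-4*0 = 0  (running total: 24)
T_{221}*u_2*v_2*w_1 = 1*3*-4*1 = -12  (running total: 12)
T_{222}*u_2*v_2*w_2 = -1*3*-4*0 = 0  (running total: 12)
S = 12

12


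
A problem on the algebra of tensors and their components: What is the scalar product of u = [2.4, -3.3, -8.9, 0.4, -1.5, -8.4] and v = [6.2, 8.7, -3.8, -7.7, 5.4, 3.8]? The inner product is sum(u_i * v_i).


The inner product u . v = sum of u_i * v_i.
Term-by-term: 2.4 * 6.2, -3.3 * 8.7, -8.9 * -3.8, 0.4 * -7.7, -1.5 * 5.4, -8.4 * 3.8
Products: 14.88, -28.71, 33.82, -3.08, -8.1, -31.92
Sum = 14.88 + -28.71 + 33.82 + -3.08 + -8.1 + -31.92 = -23.11

-23.11


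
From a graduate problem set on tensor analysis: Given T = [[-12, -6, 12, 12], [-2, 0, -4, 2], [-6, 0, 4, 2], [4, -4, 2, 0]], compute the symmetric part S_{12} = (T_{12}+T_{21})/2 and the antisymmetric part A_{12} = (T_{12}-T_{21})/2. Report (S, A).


T_{12} = -6
T_{21} = -2
S_{12} = (-6 + -2)/2 = -8/2 = -4
A_{12} = (-6 - -2)/2 = -4/2 = -2
Check: S + A = -4 + -2 = -6 = T_{12}.

(-4, -2)


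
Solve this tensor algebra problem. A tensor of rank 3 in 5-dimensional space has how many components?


The number of components of a rank-r tensor in d dimensions is d^r.
Here d = 5 and r = 3.
5^3 = 125

125


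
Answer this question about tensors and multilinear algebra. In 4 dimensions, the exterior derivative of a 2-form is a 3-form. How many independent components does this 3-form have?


The exterior derivative of a p-form is a (p+1)-form.
Its number of independent components is C(n, p+1).
n = 4, p+1 = 3
C(4, 3) = 4

4


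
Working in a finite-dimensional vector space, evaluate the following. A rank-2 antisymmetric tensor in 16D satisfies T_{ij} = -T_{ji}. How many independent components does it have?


An antisymmetric rank-2 tensor satisfies A_{ij} = -A_{ji}, so diagonal entries are zero.
The independent components are the upper-triangular entries: C(n, 2) = n(n-1)/2.
n = 16
C(16, 2) = 16 * 15 / 2 = 240 / 2 = 120

120


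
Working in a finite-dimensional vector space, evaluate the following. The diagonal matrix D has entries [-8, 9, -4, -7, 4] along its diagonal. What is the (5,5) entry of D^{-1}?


For a diagonal matrix, the inverse has entries (D^{-1})_{ii} = 1/d_{ii}.
The diagonal entries are: d_{11} = -8, d_{22} = 9, d_{33} = -4, d_{44} = -7, d_{55} = 4
We need (D^{-1})_{55} = 1/d_{55} = 1/4 = 1/4

1/4


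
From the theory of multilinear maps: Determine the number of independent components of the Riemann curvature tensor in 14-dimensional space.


The Riemann tensor in d dimensions has d^2(d^2 - 1)/12 independent components.
d = 14, so d^2 = 196
d^2 - 1 = 195
d^2(d^2 - 1) = 196 * 195 = 38220
Divide by 12: 38220 / 12 = 3185

3185


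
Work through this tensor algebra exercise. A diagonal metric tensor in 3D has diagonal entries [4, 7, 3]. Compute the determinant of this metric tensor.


For a diagonal metric, the determinant is the product of diagonal entries.
Diagonal entries: 4, 7, 3
det(g) = 4 * 7 * 3 = 84

84


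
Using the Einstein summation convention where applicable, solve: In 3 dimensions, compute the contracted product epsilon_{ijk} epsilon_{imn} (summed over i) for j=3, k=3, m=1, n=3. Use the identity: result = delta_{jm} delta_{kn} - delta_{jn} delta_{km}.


Using the identity: epsilon_{ijk} epsilon_{imn} = delta_{jm} delta_{kn} - delta_{jn} delta_{km}.
delta_{31} = 0
delta_{33} = 1
delta_{33} = 1
delta_{31} = 0
Result = 0 * 1 - 1 * 0 = 0 - 0 = 0

0


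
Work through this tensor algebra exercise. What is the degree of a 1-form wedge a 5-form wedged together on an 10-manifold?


The degree of a wedge product is the sum of the degrees of the individual forms.
Degrees: 1, 5
Total degree = 1 + 5 = 6

6


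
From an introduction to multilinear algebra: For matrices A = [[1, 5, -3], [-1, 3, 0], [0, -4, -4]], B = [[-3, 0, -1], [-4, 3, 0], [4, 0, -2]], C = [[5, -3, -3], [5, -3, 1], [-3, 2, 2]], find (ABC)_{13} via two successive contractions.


(ABC)_{13} = sum_m (AB)_{1m} C_{m3}. First compute row 1 of AB.
(AB)_{11} = 1*-3 + 5*-4 + -3*4 = -35
(AB)_{12} = 1*0 + 5*3 + -3*0 = 15
(AB)_{13} = 1*-1 + 5*0 + -3*-2 = 5
Now contract with column 3 of C:
(AB)_{11} * C_{13} = -35 * -3 = 105
(AB)_{12} * C_{23} = 15 * 1 = 15
(AB)_{13} * C_{33} = 5 * 2 = 10
(ABC)_{13} = 105 + 15 + 10 = 130

130


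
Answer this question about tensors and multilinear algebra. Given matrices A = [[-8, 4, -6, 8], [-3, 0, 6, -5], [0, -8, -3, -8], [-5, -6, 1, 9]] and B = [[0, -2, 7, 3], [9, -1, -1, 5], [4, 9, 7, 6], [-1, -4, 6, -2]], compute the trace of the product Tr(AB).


Tr(AB) = sum_i (AB)_{ii} where (AB)_{ii} = sum_k A_{ik} B_{ki}.
(AB)_{11} = -8*0 + 4*9 + -6*4 + 8*-1 = 4
(AB)_{22} = -3*-2 + 0*-1 + 6*9 + -5*-4 = 80
(AB)_{33} = 0*7 + -8*-1 + -3*7 + -8*6 = -61
(AB)_{44} = -5*3 + -6*5 + 1*6 + 9*-2 = -57
Tr(AB) = 4 + 80 + -61 + -57 = -34

-34


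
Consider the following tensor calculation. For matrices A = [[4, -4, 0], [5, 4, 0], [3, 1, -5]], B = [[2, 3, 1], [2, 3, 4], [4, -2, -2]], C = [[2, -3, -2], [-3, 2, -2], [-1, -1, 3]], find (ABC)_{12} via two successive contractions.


(ABC)_{12} = sum_m (AB)_{1m} C_{m2}. First compute row 1 of AB.
(AB)_{11} = 4*2 + -4*2 + 0*4 = 0
(AB)_{12} = 4*3 + -4*3 + 0*-2 = 0
(AB)_{13} = 4*1 + -4*4 + 0*-2 = -12
Now contract with column 2 of C:
(AB)_{11} * C_{12} = 0 * -3 = 0
(AB)_{12} * C_{22} = 0 * 2 = 0
(AB)_{13} * C_{32} = -12 * -1 = 12
(ABC)_{12} = 0 + 0 + 12 = 12

12


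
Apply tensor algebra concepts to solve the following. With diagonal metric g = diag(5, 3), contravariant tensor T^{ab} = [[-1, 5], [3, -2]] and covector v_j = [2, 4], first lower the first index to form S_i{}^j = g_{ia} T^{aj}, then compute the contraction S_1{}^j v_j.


Step 1: lower the first index. For a diagonal metric, g_{ia} T^{aj} = g_{ii} T^{ij} (no sum on i).
g_{11} = 5
S_1{}^1 = 5 * T^{11} = 5 * -1 = -5
S_1{}^2 = 5 * T^{12} = 5 * 5 = 25
Step 2: contract S_1{}^j with v_j.
S_1{}^1 * v_1 = -5 * 2 = -10
S_1{}^2 * v_2 = 25 * 4 = 100
Result = -10 + 100 = 90

90


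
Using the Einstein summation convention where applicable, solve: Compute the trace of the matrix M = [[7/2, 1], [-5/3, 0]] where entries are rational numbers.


The trace is the sum of diagonal entries.
Diagonal: M[1,1] = 7/2, M[2,2] = 0
Tr(M) = 7/2 + 0
Computing step by step:
After adding M[1,1]: 7/2
After adding M[2,2]: 7/2
Tr(M) = 7/2

7/2


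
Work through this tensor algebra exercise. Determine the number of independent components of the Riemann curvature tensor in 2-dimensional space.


The Riemann tensor in d dimensions has d^2(d^2 - 1)/12 independent components.
d = 2, so d^2 = 4
d^2 - 1 = 3
d^2(d^2 - 1) = 4 * 3 = 12
Divide by 12: 12 / 12 = 1

1


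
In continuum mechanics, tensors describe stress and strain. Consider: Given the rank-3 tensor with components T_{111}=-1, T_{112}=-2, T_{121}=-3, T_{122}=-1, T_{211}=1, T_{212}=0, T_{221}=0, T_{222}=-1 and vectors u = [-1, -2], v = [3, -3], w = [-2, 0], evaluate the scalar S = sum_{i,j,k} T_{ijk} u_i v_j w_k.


S = sum over i,j,k of T_{ijk} u_i v_j w_k. Expanding all 8 terms:
T_{111}*u_1*v_1*w_1 = -1*-1*3*-2 = -6  (running total: -6)
T_{112}*u_1*v_1*w_2 = -2*-1*3*0 = 0  (running total: -6)
T_{121}*u_1*v_2*w_1 = -3*-1*-3*-2 = 18  (running total: 12)
T_{122}*u_1*v_2*w_2 = -1*-1*-3*0 = 0  (running total: 12)
T_{211}*u_2*v_1*w_1 = 1*-2*3*-2 = 12  (running total: 24)
T_{212}*u_2*v_1*w_2 = 0*-2*3*0 = 0  (running total: 24)
T_{221}*u_2*v_2*w_1 = 0*-2*-3*-2 = 0  (running total: 24)
T_{222}*u_2*v_2*w_2 = -1*-2*-3*0 = 0  (running total: 24)
S = 24

24


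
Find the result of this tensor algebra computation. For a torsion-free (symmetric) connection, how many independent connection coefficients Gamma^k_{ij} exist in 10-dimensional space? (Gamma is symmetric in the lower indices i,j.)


Christoffel symbols Gamma^k_{ij} are symmetric in i,j, so there are d * d(d+1)/2 independent symbols.
d = 10
d(d+1)/2 = 10 * 11 / 2 = 55
Total = 10 * 55 = 550

550


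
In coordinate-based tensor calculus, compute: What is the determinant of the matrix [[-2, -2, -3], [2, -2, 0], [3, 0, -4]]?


Expanding along the first row, det(A) = a11*M_11 - a12*M_12 + a13*M_13, where M_1j is the (1,j) minor.
Minor M_11 = -2*-4 - 0*0 = 8
Minor M_12 = 2*-4 - 0*3 = -8
Minor M_13 = 2*0 - -2*3 = 6
det = -2*(8) - -2*(-8) + -3*(6)
    = -16 - 16 + -18
    = -50

-50


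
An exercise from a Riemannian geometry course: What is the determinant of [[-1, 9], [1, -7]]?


For a 2x2 matrix [[a, b], [c, d]], det = a*d - b*c.
a = -1, b = 9, c = 1, d = -7
a*d = -1 * -7 = 7
b*c = 9 * 1 = 9
det = 7 - 9 = -2

-2


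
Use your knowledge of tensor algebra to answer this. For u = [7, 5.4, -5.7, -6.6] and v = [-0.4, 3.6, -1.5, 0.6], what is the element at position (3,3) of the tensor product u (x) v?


The outer product entry T_{ij} = u_i * v_j.
We need i=3, j=3.
u_3 = -5.7, v_3 = -1.5
T_{3,3} = -5.7 * -1.5 = 8.55

8.55


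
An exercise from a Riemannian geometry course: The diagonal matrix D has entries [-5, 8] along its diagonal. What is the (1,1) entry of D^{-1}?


For a diagonal matrix, the inverse has entries (D^{-1})_{ii} = 1/d_{ii}.
The diagonal entries are: d_{11} = -5, d_{22} = 8
We need (D^{-1})_{11} = 1/d_{11} = 1/-5 = -1/5

-1/5


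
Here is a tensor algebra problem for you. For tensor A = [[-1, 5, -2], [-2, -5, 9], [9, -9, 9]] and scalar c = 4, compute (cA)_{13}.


Scalar multiplication: (cA)_{ij} = c * A_{ij}.
c = 4
A_{13} = -2
(cA)_{13} = 4 * -2 = -8

-8


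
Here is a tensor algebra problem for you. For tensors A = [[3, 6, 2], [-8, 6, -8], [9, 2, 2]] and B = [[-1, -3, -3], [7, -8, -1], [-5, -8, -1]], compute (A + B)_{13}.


Tensor addition is component-wise: (A + B)_{ij} = A_{ij} + B_{ij}.
A_{13} = 2
B_{13} = -3
(A + B)_{13} = 2 + -3 = -1

-1


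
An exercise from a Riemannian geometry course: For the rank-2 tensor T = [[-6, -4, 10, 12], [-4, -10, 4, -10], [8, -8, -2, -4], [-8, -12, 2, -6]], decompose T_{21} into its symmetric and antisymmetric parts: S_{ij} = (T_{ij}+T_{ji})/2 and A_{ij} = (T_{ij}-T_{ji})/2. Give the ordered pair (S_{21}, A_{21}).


T_{21} = -4
T_{12} = -4
S_{21} = (-4 + -4)/2 = -8/2 = -4
A_{21} = (-4 - -4)/2 = 0/2 = 0
Check: S + A = -4 + 0 = -4 = T_{21}.

(-4, 0)


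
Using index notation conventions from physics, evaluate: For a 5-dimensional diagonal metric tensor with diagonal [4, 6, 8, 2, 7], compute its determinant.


For a diagonal metric, the determinant is the product of diagonal entries.
Diagonal entries: 4, 6, 8, 2, 7
det(g) = 4 * 6 * 8 * 2 * 7 = 2688

2688


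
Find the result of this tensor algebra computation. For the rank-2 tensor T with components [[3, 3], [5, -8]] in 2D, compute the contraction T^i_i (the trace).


The contraction (trace) of a rank-2 tensor is the sum of its diagonal elements.
Diagonal entries: A[1,1] = 3, A[2,2] = -8
Tr(A) = 3 + -8 = -5

-5


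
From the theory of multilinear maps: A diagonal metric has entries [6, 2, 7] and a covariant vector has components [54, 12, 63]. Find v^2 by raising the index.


To raise an index with a diagonal metric: v^i = v_i / g_{ii}.
For index 2: v_2 = 12, g_{22} = 2
v^2 = 12 / 2 = 6

6


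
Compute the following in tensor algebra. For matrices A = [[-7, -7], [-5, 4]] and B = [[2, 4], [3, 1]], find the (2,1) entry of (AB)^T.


(AB)^T_{ij} = (AB)_{ji} = sum_k A_{jk} B_{ki}.
For i=2, j=1 we need (AB)_{12}:
A_{11} * B_{12} = -7 * 4 = -28
A_{12} * B_{22} = -7 * 1 = -7
Sum = -28 + -7 = -35

-35


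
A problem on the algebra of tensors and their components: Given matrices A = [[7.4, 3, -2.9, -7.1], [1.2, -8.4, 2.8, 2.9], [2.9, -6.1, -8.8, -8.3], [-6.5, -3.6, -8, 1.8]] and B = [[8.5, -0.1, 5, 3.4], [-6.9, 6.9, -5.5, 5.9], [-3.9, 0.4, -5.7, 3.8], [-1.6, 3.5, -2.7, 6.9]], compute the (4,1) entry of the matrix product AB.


(AB)_{ij} = sum_k A_{ik} B_{kj}.
For i=4, j=1:
A_{41} * B_{11} = -6.5 * 8.5 = -55.25
A_{42} * B_{21} = -3.6 * -6.9 = 24.84
A_{43} * B_{31} = -8 * -3.9 = 31.2
A_{44} * B_{41} = 1.8 * -1.6 = -2.88
Sum = -55.25 + 24.84 + 31.2 + -2.88 = -2.09

-2.09


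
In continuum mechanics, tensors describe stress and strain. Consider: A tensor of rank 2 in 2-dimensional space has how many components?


The number of components of a rank-r tensor in d dimensions is d^r.
Here d = 2 and r = 2.
2^2 = 4

4


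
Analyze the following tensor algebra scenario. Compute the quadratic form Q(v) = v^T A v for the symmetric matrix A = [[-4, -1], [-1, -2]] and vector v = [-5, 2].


First compute Av:
(Av)_1 = -4*-5 + -1*2 = 18
(Av)_2 = -1*-5 + -2*2 = 1
Av = [18, 1]
Then v^T (Av) = -5*18 + 2*1
= -90 + 2 = -88

-88


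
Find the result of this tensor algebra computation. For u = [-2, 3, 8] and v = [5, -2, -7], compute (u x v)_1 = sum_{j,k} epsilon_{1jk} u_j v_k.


(u x v)_1 = sum_{j,k} epsilon_{1jk} u_j v_k. Only permutations of (1,2,3) contribute; the two non-zero terms are:
eps_{123} u_2 v_3 = 1 * 3 * -7 = -21
eps_{132} u_3 v_2 = -1 * 8 * -2 = 16
(u x v)_1 = -5

-5


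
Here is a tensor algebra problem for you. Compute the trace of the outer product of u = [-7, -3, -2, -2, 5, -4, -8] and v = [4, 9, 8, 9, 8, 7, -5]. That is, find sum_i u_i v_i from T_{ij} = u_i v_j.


The outer product gives T_{ij} = u_i v_j.
The trace (contraction) is Tr(T) = sum_i T_{ii} = sum_i u_i v_i.
Diagonal entries:
T_{11} = u_1 * v_1 = -7 * 4 = -28
T_{22} = u_2 * v_2 = -3 * 9 = -27
T_{33} = u_3 * v_3 = -2 * 8 = -16
T_{44} = u_4 * v_4 = -2 * 9 = -18
T_{55} = u_5 * v_5 = 5 * 8 = 40
T_{66} = u_6 * v_6 = -4 * 7 = -28
T_{77} = u_7 * v_7 = -8 * -5 = 40
Tr(T) = -28 + -27 + -16 + -18 + 40 + -28 + 40 = -37

-37


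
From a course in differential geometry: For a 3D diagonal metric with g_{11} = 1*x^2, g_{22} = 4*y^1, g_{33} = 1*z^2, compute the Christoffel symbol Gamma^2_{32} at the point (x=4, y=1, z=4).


For a diagonal metric, Gamma^k_{ij} = (1/2) g^{kk} (dg_{ik}/dx_j + dg_{jk}/dx_i - dg_{ij}/dx_k).
The metric is diagonal, so g_{ab} = 0 for a != b.
At the given point: g_{11} = 16, g_{22} = 4, g_{33} = 16
g^{22} = 1/4
dg_{32}/dx_2 = 0 (off-diagonal)
dg_{22}/dx_3 = dg_{22}/dx_3 = 0
dg_{32}/dx_2 = 0 (off-diagonal)
Numerator = 0 + 0 - 0 = 0
Gamma^2_{32} = 0 / (2 * 4) = 0

0


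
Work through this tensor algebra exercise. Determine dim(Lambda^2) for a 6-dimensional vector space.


The dimension of the space of p-forms on an n-dimensional space is C(n, p).
n = 6, p = 2
C(6, 2) = 6! / (2! * 4!) = 15

15


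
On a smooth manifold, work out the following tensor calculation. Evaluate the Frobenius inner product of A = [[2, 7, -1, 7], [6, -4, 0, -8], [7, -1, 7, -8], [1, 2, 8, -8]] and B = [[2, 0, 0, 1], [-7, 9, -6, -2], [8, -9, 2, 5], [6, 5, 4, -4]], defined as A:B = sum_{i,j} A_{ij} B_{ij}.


A:B = sum over all i,j of A_{ij} * B_{ij}.
Row 1: 2*2=4, 7*0=0, -1*0=0, 7*1=7 => row sum = 11
Row 2: 6*-7=-42, -4*9=-36, 0*-6=0, -8*-2=16 => row sum = -62
Row 3: 7*8=56, -1*-9=9, 7*2=14, -8*5=-40 => row sum = 39
Row 4: 1*6=6, 2*5=10, 8*4=32, -8*-4=32 => row sum = 80
Total = 11 + -62 + 39 + 80 = 68

68


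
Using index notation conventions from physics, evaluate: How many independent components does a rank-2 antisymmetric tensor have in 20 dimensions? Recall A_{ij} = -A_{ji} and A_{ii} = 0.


An antisymmetric rank-2 tensor satisfies A_{ij} = -A_{ji}, so diagonal entries are zero.
The independent components are the upper-triangular entries: C(n, 2) = n(n-1)/2.
n = 20
C(20, 2) = 20 * 19 / 2 = 380 / 2 = 190

190


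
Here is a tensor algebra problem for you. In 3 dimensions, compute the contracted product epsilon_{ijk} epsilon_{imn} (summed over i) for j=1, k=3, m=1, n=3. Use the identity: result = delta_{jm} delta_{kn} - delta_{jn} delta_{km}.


Using the identity: epsilon_{ijk} epsilon_{imn} = delta_{jm} delta_{kn} - delta_{jn} delta_{km}.
delta_{11} = 1
delta_{33} = 1
delta_{13} = 0
delta_{31} = 0
Result = 1 * 1 - 0 * 0 = 1 - 0 = 1

1


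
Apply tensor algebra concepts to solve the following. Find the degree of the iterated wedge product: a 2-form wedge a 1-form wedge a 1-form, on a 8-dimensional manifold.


The degree of a wedge product is the sum of the degrees of the individual forms.
Degrees: 2, 1, 1
Total degree = 2 + 1 + 1 = 4

4


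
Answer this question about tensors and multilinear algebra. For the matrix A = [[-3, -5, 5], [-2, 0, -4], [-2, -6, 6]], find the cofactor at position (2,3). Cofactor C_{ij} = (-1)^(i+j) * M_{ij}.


To find cofactor C_{23}, delete row 2 and column 3.
The resulting 2x2 submatrix is: [[-3, -5], [-2, -6]]
Minor M_{23} = -3*-6 - -5*-2
  = 18 - 10 = 8
Sign = (-1)^(2+3) = (-1)^5 = -1
Cofactor C_{23} = -1 * 8 = -8

-8


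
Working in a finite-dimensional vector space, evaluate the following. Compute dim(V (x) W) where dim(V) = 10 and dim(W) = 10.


The dimension of a tensor product is the product of dimensions.
dim(V) = 10, dim(W) = 10
dim(V (x) W) = 10 * 10 = 100

100


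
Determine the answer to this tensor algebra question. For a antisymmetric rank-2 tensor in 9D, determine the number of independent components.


A antisymmetric rank-2 tensor in d dimensions has d(d-1)/2 independent components.
d = 9
d(d-1)/2 = 9 * 8 / 2 = 72 / 2 = 36

36


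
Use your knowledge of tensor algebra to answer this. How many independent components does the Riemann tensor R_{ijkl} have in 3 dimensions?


The Riemann tensor in d dimensions has d^2(d^2 - 1)/12 independent components.
d = 3, so d^2 = 9
d^2 - 1 = 8
d^2(d^2 - 1) = 9 * 8 = 72
Divide by 12: 72 / 12 = 6

6


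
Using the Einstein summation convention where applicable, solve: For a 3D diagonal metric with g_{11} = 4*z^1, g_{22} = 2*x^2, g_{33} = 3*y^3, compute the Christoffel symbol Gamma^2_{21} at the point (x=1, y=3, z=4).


For a diagonal metric, Gamma^k_{ij} = (1/2) g^{kk} (dg_{ik}/dx_j + dg_{jk}/dx_i - dg_{ij}/dx_k).
The metric is diagonal, so g_{ab} = 0 for a != b.
At the given point: g_{11} = 16, g_{22} = 2, g_{33} = 81
g^{22} = 1/2
dg_{22}/dx_1 = dg_{22}/dx_1 = 4
dg_{12}/dx_2 = 0 (off-diagonal)
dg_{21}/dx_2 = 0 (off-diagonal)
Numerator = 4 + 0 - 0 = 4
Gamma^2_{21} = 4 / (2 * 2) = 1

1


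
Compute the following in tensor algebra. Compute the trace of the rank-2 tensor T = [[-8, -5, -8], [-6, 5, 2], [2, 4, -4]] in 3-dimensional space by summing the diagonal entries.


The contraction (trace) of a rank-2 tensor is the sum of its diagonal elements.
Diagonal entries: A[1,1] = -8, A[2,2] = 5, A[3,3] = -4
Tr(A) = -8 + 5 + -4 = -7

-7


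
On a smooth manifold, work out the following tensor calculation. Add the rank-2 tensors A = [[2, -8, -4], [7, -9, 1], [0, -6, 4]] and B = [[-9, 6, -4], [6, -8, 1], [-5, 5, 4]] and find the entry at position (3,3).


Tensor addition is component-wise: (A + B)_{ij} = A_{ij} + B_{ij}.
A_{33} = 4
B_{33} = 4
(A + B)_{33} = 4 + 4 = 8

8


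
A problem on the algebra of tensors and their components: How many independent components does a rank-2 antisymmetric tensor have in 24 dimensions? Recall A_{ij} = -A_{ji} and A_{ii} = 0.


An antisymmetric rank-2 tensor satisfies A_{ij} = -A_{ji}, so diagonal entries are zero.
The independent components are the upper-triangular entries: C(n, 2) = n(n-1)/2.
n = 24
C(24, 2) = 24 * 23 / 2 = 552 / 2 = 276

276


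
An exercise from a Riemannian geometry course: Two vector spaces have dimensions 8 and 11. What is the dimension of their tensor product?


The dimension of a tensor product is the product of dimensions.
dim(V) = 8, dim(W) = 11
dim(V (x) W) = 8 * 11 = 88

88


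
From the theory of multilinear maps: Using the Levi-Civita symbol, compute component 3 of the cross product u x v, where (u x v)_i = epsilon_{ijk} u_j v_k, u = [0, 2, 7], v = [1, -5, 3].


(u x v)_3 = sum_{j,k} epsilon_{3jk} u_j v_k. Only permutations of (1,2,3) contribute; the two non-zero terms are:
eps_{312} u_1 v_2 = 1 * 0 * -5 = 0
eps_{321} u_2 v_1 = -1 * 2 * 1 = -2
(u x v)_3 = -2

-2


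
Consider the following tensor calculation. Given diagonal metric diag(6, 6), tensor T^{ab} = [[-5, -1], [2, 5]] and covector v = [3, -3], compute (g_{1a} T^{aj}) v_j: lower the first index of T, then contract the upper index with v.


Step 1: lower the first index. For a diagonal metric, g_{ia} T^{aj} = g_{ii} T^{ij} (no sum on i).
g_{11} = 6
S_1{}^1 = 6 * T^{11} = 6 * -5 = -30
S_1{}^2 = 6 * T^{12} = 6 * -1 = -6
Step 2: contract S_1{}^j with v_j.
S_1{}^1 * v_1 = -30 * 3 = -90
S_1{}^2 * v_2 = -6 * -3 = 18
Result = -90 + 18 = -72

-72


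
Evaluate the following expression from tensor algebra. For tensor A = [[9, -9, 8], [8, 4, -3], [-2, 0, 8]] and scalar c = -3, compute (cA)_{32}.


Scalar multiplication: (cA)_{ij} = c * A_{ij}.
c = -3
A_{32} = 0
(cA)_{32} = -3 * 0 = 0

0


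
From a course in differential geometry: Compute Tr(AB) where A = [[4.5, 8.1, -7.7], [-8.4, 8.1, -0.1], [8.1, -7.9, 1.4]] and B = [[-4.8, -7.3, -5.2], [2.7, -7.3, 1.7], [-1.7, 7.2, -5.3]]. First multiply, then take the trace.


Tr(AB) = sum_i (AB)_{ii} where (AB)_{ii} = sum_k A_{ik} B_{ki}.
(AB)_{11} = 4.5*-4.8 + 8.1*2.7 + -7.7*-1.7 = 13.36
(AB)_{22} = -8.4*-7.3 + 8.1*-7.3 + -0.1*7.2 = 1.47
(AB)_{33} = 8.1*-5.2 + -7.9*1.7 + 1.4*-5.3 = -62.97
Tr(AB) = 13.36 + 1.47 + -62.97 = -48.14

-48.14


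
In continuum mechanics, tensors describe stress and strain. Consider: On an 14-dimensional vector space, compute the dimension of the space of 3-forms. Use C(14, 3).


The dimension of the space of p-forms on an n-dimensional space is C(n, p).
n = 14, p = 3
C(14, 3) = 14! / (3! * 11!) = 364

364


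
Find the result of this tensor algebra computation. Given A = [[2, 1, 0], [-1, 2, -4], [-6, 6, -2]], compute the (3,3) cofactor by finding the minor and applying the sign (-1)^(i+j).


To find cofactor C_{33}, delete row 3 and column 3.
The resulting 2x2 submatrix is: [[2, 1], [-1, 2]]
Minor M_{33} = 2*2 - 1*-1
  = 4 - -1 = 5
Sign = (-1)^(3+3) = (-1)^6 = 1
Cofactor C_{33} = 1 * 5 = 5

5


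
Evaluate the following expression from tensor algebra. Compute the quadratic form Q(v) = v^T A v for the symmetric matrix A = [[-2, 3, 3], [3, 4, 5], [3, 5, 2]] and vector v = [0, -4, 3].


First compute Av:
(Av)_1 = -2*0 + 3*-4 + 3*3 = -3
(Av)_2 = 3*0 + 4*-4 + 5*3 = -1
(Av)_3 = 3*0 + 5*-4 + 2*3 = -14
Av = [-3, -1, -14]
Then v^T (Av) = 0*-3 + -4*-1 + 3*-14
= 0 + 4 + -42 = -38

-38


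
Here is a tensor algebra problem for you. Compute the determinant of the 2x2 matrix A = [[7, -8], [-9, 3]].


For a 2x2 matrix [[a, b], [c, d]], det = a*d - b*c.
a = 7, b = -8, c = -9, d = 3
a*d = 7 * 3 = 21
b*c = -8 * -9 = 72
det = 21 - 72 = -51

-51


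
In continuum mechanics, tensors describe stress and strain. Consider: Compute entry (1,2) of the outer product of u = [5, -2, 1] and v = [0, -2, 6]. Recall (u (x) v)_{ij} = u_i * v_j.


The outer product entry T_{ij} = u_i * v_j.
We need i=1, j=2.
u_1 = 5, v_2 = -2
T_{1,2} = 5 * -2 = -10

-10


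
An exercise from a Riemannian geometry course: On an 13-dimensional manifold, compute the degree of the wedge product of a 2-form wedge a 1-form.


The degree of a wedge product is the sum of the degrees of the individual forms.
Degrees: 2, 1
Total degree = 2 + 1 = 3

3


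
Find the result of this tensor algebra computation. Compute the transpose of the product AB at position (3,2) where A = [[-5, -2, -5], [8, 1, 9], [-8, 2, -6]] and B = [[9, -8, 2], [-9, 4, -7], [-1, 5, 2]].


(AB)^T_{ij} = (AB)_{ji} = sum_k A_{jk} B_{ki}.
For i=3, j=2 we need (AB)_{23}:
A_{21} * B_{13} = 8 * 2 = 16
A_{22} * B_{23} = 1 * -7 = -7
A_{23} * B_{33} = 9 * 2 = 18
Sum = 16 + -7 + 18 = 27

27


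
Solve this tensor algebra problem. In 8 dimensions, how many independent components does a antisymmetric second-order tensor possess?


A antisymmetric rank-2 tensor in d dimensions has d(d-1)/2 independent components.
d = 8
d(d-1)/2 = 8 * 7 / 2 = 56 / 2 = 28

28


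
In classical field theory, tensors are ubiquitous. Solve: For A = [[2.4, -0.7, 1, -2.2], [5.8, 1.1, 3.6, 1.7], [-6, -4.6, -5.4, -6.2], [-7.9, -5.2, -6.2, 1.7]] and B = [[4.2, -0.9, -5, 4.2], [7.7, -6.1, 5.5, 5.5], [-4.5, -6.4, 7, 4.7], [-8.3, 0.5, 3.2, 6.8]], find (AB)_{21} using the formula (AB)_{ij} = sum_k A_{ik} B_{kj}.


(AB)_{ij} = sum_k A_{ik} B_{kj}.
For i=2, j=1:
A_{21} * B_{11} = 5.8 * 4.2 = 24.36
A_{22} * B_{21} = 1.1 * 7.7 = 8.47
A_{23} * B_{31} = 3.6 * -4.5 = -16.2
A_{24} * B_{41} = 1.7 * -8.3 = -14.11
Sum = 24.36 + 8.47 + -16.2 + -14.11 = 2.52

2.52


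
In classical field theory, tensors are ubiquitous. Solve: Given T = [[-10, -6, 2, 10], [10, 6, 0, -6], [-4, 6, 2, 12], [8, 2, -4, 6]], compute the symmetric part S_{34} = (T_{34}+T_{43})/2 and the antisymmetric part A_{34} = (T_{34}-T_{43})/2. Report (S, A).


T_{34} = 12
T_{43} = -4
S_{34} = (12 + -4)/2 = 8/2 = 4
A_{34} = (12 - -4)/2 = 16/2 = 8
Check: S + A = 4 + 8 = 12 = T_{34}.

(4, 8)


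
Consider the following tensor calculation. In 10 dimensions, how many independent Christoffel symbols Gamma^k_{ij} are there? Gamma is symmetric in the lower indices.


Christoffel symbols Gamma^k_{ij} are symmetric in i,j, so there are d * d(d+1)/2 independent symbols.
d = 10
d(d+1)/2 = 10 * 11 / 2 = 55
Total = 10 * 55 = 550

550


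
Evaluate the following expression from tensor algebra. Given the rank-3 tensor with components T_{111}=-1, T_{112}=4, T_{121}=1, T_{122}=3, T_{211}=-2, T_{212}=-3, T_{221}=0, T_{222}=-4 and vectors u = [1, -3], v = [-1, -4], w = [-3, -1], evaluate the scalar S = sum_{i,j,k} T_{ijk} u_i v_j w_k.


S = sum over i,j,k of T_{ijk} u_i v_j w_k. Expanding all 8 terms:
T_{111}*u_1*v_1*w_1 = -1*1*-1*-3 = -3  (running total: -3)
T_{112}*u_1*v_1*w_2 = 4*1*-1*-1 = 4  (running total: 1)
T_{121}*u_1*v_2*w_1 = 1*1*-4*-3 = 12  (running total: 13)
T_{122}*u_1*v_2*w_2 = 3*1*-4*-1 = 12  (running total: 25)
T_{211}*u_2*v_1*w_1 = -2*-3*-1*-3 = 18  (running total: 43)
T_{212}*u_2*v_1*w_2 = -3*-3*-1*-1 = 9  (running total: 52)
T_{221}*u_2*v_2*w_1 = 0*-3*-4*-3 = 0  (running total: 52)
T_{222}*u_2*v_2*w_2 = -4*-3*-4*-1 = 48  (running total: 100)
S = 100

100


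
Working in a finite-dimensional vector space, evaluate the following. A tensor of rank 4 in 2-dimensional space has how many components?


The number of components of a rank-r tensor in d dimensions is d^r.
Here d = 2 and r = 4.
2^4 = 16

16


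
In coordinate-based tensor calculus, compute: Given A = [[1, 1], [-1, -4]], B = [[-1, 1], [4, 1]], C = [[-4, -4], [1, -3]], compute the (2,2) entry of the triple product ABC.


(ABC)_{22} = sum_m (AB)_{2m} C_{m2}. First compute row 2 of AB.
(AB)_{21} = -1*-1 + -4*4 = -15
(AB)_{22} = -1*1 + -4*1 = -5
Now contract with column 2 of C:
(AB)_{21} * C_{12} = -15 * -4 = 60
(AB)_{22} * C_{22} = -5 * -3 = 15
(ABC)_{22} = 60 + 15 = 75

75
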